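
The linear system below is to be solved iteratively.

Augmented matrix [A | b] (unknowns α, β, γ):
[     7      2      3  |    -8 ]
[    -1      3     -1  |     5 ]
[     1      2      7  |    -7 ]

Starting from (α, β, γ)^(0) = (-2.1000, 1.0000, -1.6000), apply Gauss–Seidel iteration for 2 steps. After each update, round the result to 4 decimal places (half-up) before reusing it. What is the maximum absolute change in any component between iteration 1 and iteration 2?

Iteration 1:
  α = (-8 - (2)·1.0000 - (3)·-1.6000) / (7) = -0.7429
  β = (5 - (-1)·-0.7429 - (-1)·-1.6000) / (3) = 0.8857
  γ = (-7 - (1)·-0.7429 - (2)·0.8857) / (7) = -1.1469
Iteration 2:
  α = (-8 - (2)·0.8857 - (3)·-1.1469) / (7) = -0.9044
  β = (5 - (-1)·-0.9044 - (-1)·-1.1469) / (3) = 0.9829
  γ = (-7 - (1)·-0.9044 - (2)·0.9829) / (7) = -1.1516
Change: (-0.1615, 0.0972, -0.0047) → max |·| = 0.1615

0.1615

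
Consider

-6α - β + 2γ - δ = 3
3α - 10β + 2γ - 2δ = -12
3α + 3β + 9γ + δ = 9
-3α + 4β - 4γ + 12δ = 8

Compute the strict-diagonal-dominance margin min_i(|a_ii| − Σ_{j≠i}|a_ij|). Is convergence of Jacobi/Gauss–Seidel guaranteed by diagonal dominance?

1

row 1: |-6| − (1+2+1) = 2
row 2: |-10| − (3+2+2) = 3
row 3: |9| − (3+3+1) = 2
row 4: |12| − (3+4+4) = 1
minimum over rows = 1 → strictly diagonally dominant (convergence guaranteed)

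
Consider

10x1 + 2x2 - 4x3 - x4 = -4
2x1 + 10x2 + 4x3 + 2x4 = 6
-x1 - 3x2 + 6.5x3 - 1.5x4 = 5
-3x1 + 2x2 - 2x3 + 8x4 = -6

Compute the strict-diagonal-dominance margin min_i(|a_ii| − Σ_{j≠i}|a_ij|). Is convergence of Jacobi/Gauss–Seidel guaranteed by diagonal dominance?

1

row 1: |10| − (2+4+1) = 3
row 2: |10| − (2+4+2) = 2
row 3: |6.5| − (1+3+1.5) = 1
row 4: |8| − (3+2+2) = 1
minimum over rows = 1 → strictly diagonally dominant (convergence guaranteed)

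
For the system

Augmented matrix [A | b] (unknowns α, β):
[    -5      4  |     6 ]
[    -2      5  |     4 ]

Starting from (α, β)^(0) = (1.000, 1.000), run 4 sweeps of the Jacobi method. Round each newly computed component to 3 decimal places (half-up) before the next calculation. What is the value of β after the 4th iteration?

Iteration 1:
  α = (6 - (4)·1.000) / (-5) = -0.400
  β = (4 - (-2)·1.000) / (5) = 1.200
Iteration 2:
  α = (6 - (4)·1.200) / (-5) = -0.240
  β = (4 - (-2)·-0.400) / (5) = 0.640
Iteration 3:
  α = (6 - (4)·0.640) / (-5) = -0.688
  β = (4 - (-2)·-0.240) / (5) = 0.704
Iteration 4:
  α = (6 - (4)·0.704) / (-5) = -0.637
  β = (4 - (-2)·-0.688) / (5) = 0.525

0.525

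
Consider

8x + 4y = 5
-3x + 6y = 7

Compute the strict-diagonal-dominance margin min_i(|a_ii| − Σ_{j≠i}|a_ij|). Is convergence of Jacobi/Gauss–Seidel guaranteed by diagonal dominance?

row 1: |8| − (4) = 4
row 2: |6| − (3) = 3
minimum over rows = 3 → strictly diagonally dominant (convergence guaranteed)

3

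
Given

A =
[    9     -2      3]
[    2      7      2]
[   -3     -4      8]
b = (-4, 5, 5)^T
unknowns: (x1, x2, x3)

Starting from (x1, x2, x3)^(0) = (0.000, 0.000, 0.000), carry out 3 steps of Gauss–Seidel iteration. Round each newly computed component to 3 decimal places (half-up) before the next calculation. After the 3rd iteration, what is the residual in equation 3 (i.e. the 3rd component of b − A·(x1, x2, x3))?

-0.003

Iteration 1:
  x1 = (-4 - (-2)·0.000 - (3)·0.000) / (9) = -0.444
  x2 = (5 - (2)·-0.444 - (2)·0.000) / (7) = 0.841
  x3 = (5 - (-3)·-0.444 - (-4)·0.841) / (8) = 0.879
Iteration 2:
  x1 = (-4 - (-2)·0.841 - (3)·0.879) / (9) = -0.551
  x2 = (5 - (2)·-0.551 - (2)·0.879) / (7) = 0.621
  x3 = (5 - (-3)·-0.551 - (-4)·0.621) / (8) = 0.729
Iteration 3:
  x1 = (-4 - (-2)·0.621 - (3)·0.729) / (9) = -0.549
  x2 = (5 - (2)·-0.549 - (2)·0.729) / (7) = 0.663
  x3 = (5 - (-3)·-0.549 - (-4)·0.663) / (8) = 0.751
Residual b − A·x = (0.014, -0.045, -0.003)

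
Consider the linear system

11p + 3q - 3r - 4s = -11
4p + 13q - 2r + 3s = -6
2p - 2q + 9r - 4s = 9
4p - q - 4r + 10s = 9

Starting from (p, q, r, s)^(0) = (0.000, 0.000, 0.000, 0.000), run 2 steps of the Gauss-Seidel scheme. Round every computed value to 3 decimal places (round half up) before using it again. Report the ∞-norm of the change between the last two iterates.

Iteration 1:
  p = (-11 - (3)·0.000 - (-3)·0.000 - (-4)·0.000) / (11) = -1.000
  q = (-6 - (4)·-1.000 - (-2)·0.000 - (3)·0.000) / (13) = -0.154
  r = (9 - (2)·-1.000 - (-2)·-0.154 - (-4)·0.000) / (9) = 1.188
  s = (9 - (4)·-1.000 - (-1)·-0.154 - (-4)·1.188) / (10) = 1.760
Iteration 2:
  p = (-11 - (3)·-0.154 - (-3)·1.188 - (-4)·1.760) / (11) = 0.006
  q = (-6 - (4)·0.006 - (-2)·1.188 - (3)·1.760) / (13) = -0.687
  r = (9 - (2)·0.006 - (-2)·-0.687 - (-4)·1.760) / (9) = 1.628
  s = (9 - (4)·0.006 - (-1)·-0.687 - (-4)·1.628) / (10) = 1.480
Change: (1.006, -0.533, 0.440, -0.280) → max |·| = 1.006

1.006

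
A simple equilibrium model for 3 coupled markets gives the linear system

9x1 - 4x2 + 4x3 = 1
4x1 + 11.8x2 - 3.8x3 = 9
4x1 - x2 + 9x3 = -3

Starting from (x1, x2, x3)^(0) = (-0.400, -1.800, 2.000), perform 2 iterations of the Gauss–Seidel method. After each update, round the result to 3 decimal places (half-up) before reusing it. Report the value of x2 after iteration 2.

0.708

Iteration 1:
  x1 = (1 - (-4)·-1.800 - (4)·2.000) / (9) = -1.578
  x2 = (9 - (4)·-1.578 - (-3.8)·2.000) / (11.8) = 1.942
  x3 = (-3 - (4)·-1.578 - (-1)·1.942) / (9) = 0.584
Iteration 2:
  x1 = (1 - (-4)·1.942 - (4)·0.584) / (9) = 0.715
  x2 = (9 - (4)·0.715 - (-3.8)·0.584) / (11.8) = 0.708
  x3 = (-3 - (4)·0.715 - (-1)·0.708) / (9) = -0.572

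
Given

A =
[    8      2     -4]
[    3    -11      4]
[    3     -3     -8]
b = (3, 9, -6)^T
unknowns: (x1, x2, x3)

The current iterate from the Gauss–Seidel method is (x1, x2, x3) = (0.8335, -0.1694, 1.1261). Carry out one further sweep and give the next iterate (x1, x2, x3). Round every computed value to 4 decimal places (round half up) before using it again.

(0.9804, -0.1413, 1.1706)

One sweep:
  x1 = (3 - (2)·-0.1694 - (-4)·1.1261) / (8) = 0.9804
  x2 = (9 - (3)·0.9804 - (4)·1.1261) / (-11) = -0.1413
  x3 = (-6 - (3)·0.9804 - (-3)·-0.1413) / (-8) = 1.1706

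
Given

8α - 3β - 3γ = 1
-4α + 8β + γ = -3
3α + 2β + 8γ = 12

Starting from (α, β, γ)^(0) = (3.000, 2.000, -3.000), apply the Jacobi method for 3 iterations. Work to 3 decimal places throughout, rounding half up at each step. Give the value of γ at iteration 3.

Iteration 1:
  α = (1 - (-3)·2.000 - (-3)·-3.000) / (8) = -0.250
  β = (-3 - (-4)·3.000 - (1)·-3.000) / (8) = 1.500
  γ = (12 - (3)·3.000 - (2)·2.000) / (8) = -0.125
Iteration 2:
  α = (1 - (-3)·1.500 - (-3)·-0.125) / (8) = 0.641
  β = (-3 - (-4)·-0.250 - (1)·-0.125) / (8) = -0.484
  γ = (12 - (3)·-0.250 - (2)·1.500) / (8) = 1.219
Iteration 3:
  α = (1 - (-3)·-0.484 - (-3)·1.219) / (8) = 0.401
  β = (-3 - (-4)·0.641 - (1)·1.219) / (8) = -0.207
  γ = (12 - (3)·0.641 - (2)·-0.484) / (8) = 1.381

1.381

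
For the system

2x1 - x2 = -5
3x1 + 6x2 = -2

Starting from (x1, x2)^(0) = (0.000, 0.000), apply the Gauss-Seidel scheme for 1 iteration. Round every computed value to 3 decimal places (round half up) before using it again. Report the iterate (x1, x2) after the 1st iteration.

(-2.500, 0.917)

Iteration 1:
  x1 = (-5 - (-1)·0.000) / (2) = -2.500
  x2 = (-2 - (3)·-2.500) / (6) = 0.917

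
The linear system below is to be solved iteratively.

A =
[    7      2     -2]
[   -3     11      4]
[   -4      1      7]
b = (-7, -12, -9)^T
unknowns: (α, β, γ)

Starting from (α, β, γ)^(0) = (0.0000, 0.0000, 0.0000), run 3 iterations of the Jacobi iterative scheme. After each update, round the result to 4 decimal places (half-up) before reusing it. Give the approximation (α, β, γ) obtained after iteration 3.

(-1.2301, -0.7602, -1.7610)

Iteration 1:
  α = (-7 - (2)·0.0000 - (-2)·0.0000) / (7) = -1.0000
  β = (-12 - (-3)·0.0000 - (4)·0.0000) / (11) = -1.0909
  γ = (-9 - (-4)·0.0000 - (1)·0.0000) / (7) = -1.2857
Iteration 2:
  α = (-7 - (2)·-1.0909 - (-2)·-1.2857) / (7) = -1.0557
  β = (-12 - (-3)·-1.0000 - (4)·-1.2857) / (11) = -0.8961
  γ = (-9 - (-4)·-1.0000 - (1)·-1.0909) / (7) = -1.7013
Iteration 3:
  α = (-7 - (2)·-0.8961 - (-2)·-1.7013) / (7) = -1.2301
  β = (-12 - (-3)·-1.0557 - (4)·-1.7013) / (11) = -0.7602
  γ = (-9 - (-4)·-1.0557 - (1)·-0.8961) / (7) = -1.7610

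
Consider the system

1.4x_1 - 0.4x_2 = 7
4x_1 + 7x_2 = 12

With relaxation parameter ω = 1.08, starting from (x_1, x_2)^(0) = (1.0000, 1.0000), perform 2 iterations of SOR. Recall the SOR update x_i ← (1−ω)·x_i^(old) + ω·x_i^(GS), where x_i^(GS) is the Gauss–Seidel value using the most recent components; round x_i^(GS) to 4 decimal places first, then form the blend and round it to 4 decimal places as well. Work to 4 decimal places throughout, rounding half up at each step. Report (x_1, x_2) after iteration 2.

(4.4244, -0.7428)

Iteration 1:
  x_1: GS value = (7 - (-0.4)·1.0000) / (1.4) = 5.2857;  x_1 ← (1−ω)·1.0000 + ω·5.2857 = 5.6286
  x_2: GS value = (12 - (4)·5.6286) / (7) = -1.5021;  x_2 ← (1−ω)·1.0000 + ω·-1.5021 = -1.7023
Iteration 2:
  x_1: GS value = (7 - (-0.4)·-1.7023) / (1.4) = 4.5136;  x_1 ← (1−ω)·5.6286 + ω·4.5136 = 4.4244
  x_2: GS value = (12 - (4)·4.4244) / (7) = -0.8139;  x_2 ← (1−ω)·-1.7023 + ω·-0.8139 = -0.7428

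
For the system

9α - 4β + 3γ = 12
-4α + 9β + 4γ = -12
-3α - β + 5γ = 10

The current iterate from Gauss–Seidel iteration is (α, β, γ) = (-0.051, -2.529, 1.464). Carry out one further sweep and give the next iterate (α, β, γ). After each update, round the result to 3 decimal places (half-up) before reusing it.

One sweep:
  α = (12 - (-4)·-2.529 - (3)·1.464) / (9) = -0.279
  β = (-12 - (-4)·-0.279 - (4)·1.464) / (9) = -2.108
  γ = (10 - (-3)·-0.279 - (-1)·-2.108) / (5) = 1.411

(-0.279, -2.108, 1.411)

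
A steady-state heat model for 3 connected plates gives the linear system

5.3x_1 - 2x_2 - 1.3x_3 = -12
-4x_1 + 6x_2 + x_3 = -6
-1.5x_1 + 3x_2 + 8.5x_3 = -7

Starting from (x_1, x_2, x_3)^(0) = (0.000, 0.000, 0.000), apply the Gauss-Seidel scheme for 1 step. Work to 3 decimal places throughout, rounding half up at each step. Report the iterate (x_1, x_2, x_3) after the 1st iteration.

(-2.264, -2.509, -0.338)

Iteration 1:
  x_1 = (-12 - (-2)·0.000 - (-1.3)·0.000) / (5.3) = -2.264
  x_2 = (-6 - (-4)·-2.264 - (1)·0.000) / (6) = -2.509
  x_3 = (-7 - (-1.5)·-2.264 - (3)·-2.509) / (8.5) = -0.338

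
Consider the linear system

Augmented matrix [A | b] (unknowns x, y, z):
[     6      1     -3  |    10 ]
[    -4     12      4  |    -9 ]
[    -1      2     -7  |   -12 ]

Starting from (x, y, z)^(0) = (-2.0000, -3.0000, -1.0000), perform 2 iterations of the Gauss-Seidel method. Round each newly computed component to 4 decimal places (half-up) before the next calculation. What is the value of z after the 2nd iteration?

1.2413

Iteration 1:
  x = (10 - (1)·-3.0000 - (-3)·-1.0000) / (6) = 1.6667
  y = (-9 - (-4)·1.6667 - (4)·-1.0000) / (12) = 0.1389
  z = (-12 - (-1)·1.6667 - (2)·0.1389) / (-7) = 1.5159
Iteration 2:
  x = (10 - (1)·0.1389 - (-3)·1.5159) / (6) = 2.4015
  y = (-9 - (-4)·2.4015 - (4)·1.5159) / (12) = -0.4548
  z = (-12 - (-1)·2.4015 - (2)·-0.4548) / (-7) = 1.2413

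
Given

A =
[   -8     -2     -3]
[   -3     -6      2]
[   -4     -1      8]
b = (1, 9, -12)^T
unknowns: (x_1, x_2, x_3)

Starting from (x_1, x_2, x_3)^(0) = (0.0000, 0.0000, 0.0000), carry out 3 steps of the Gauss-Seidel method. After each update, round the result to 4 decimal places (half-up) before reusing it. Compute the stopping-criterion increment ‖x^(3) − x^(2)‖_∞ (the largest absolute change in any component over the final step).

Iteration 1:
  x_1 = (1 - (-2)·0.0000 - (-3)·0.0000) / (-8) = -0.1250
  x_2 = (9 - (-3)·-0.1250 - (2)·0.0000) / (-6) = -1.4375
  x_3 = (-12 - (-4)·-0.1250 - (-1)·-1.4375) / (8) = -1.7422
Iteration 2:
  x_1 = (1 - (-2)·-1.4375 - (-3)·-1.7422) / (-8) = 0.8877
  x_2 = (9 - (-3)·0.8877 - (2)·-1.7422) / (-6) = -2.5246
  x_3 = (-12 - (-4)·0.8877 - (-1)·-2.5246) / (8) = -1.3717
Iteration 3:
  x_1 = (1 - (-2)·-2.5246 - (-3)·-1.3717) / (-8) = 1.0205
  x_2 = (9 - (-3)·1.0205 - (2)·-1.3717) / (-6) = -2.4675
  x_3 = (-12 - (-4)·1.0205 - (-1)·-2.4675) / (8) = -1.2982
Change: (0.1328, 0.0571, 0.0735) → max |·| = 0.1328

0.1328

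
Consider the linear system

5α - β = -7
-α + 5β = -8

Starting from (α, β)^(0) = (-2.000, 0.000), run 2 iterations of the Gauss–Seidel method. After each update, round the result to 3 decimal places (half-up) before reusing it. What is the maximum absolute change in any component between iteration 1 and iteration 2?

0.376

Iteration 1:
  α = (-7 - (-1)·0.000) / (5) = -1.400
  β = (-8 - (-1)·-1.400) / (5) = -1.880
Iteration 2:
  α = (-7 - (-1)·-1.880) / (5) = -1.776
  β = (-8 - (-1)·-1.776) / (5) = -1.955
Change: (-0.376, -0.075) → max |·| = 0.376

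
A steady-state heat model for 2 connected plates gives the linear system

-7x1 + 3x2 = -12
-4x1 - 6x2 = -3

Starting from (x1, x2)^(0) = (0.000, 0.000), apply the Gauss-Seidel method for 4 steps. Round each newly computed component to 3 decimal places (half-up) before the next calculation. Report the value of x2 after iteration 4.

-0.497

Iteration 1:
  x1 = (-12 - (3)·0.000) / (-7) = 1.714
  x2 = (-3 - (-4)·1.714) / (-6) = -0.643
Iteration 2:
  x1 = (-12 - (3)·-0.643) / (-7) = 1.439
  x2 = (-3 - (-4)·1.439) / (-6) = -0.459
Iteration 3:
  x1 = (-12 - (3)·-0.459) / (-7) = 1.518
  x2 = (-3 - (-4)·1.518) / (-6) = -0.512
Iteration 4:
  x1 = (-12 - (3)·-0.512) / (-7) = 1.495
  x2 = (-3 - (-4)·1.495) / (-6) = -0.497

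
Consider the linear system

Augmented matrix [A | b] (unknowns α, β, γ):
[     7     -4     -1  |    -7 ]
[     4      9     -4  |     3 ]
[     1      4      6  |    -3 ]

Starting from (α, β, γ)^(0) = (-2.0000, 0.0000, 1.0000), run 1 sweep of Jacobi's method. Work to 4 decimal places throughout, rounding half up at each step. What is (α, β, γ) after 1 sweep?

(-0.8571, 1.6667, -0.1667)

Iteration 1:
  α = (-7 - (-4)·0.0000 - (-1)·1.0000) / (7) = -0.8571
  β = (3 - (4)·-2.0000 - (-4)·1.0000) / (9) = 1.6667
  γ = (-3 - (1)·-2.0000 - (4)·0.0000) / (6) = -0.1667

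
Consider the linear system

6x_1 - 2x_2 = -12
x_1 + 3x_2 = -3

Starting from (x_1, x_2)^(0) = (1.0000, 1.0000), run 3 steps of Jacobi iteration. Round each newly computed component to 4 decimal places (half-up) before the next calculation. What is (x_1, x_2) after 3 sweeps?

Iteration 1:
  x_1 = (-12 - (-2)·1.0000) / (6) = -1.6667
  x_2 = (-3 - (1)·1.0000) / (3) = -1.3333
Iteration 2:
  x_1 = (-12 - (-2)·-1.3333) / (6) = -2.4444
  x_2 = (-3 - (1)·-1.6667) / (3) = -0.4444
Iteration 3:
  x_1 = (-12 - (-2)·-0.4444) / (6) = -2.1481
  x_2 = (-3 - (1)·-2.4444) / (3) = -0.1852

(-2.1481, -0.1852)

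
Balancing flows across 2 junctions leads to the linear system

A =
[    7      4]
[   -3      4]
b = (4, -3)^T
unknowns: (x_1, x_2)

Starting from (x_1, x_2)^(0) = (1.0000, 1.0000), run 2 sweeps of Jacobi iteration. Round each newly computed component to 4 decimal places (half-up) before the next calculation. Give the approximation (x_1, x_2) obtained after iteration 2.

Iteration 1:
  x_1 = (4 - (4)·1.0000) / (7) = 0.0000
  x_2 = (-3 - (-3)·1.0000) / (4) = 0.0000
Iteration 2:
  x_1 = (4 - (4)·0.0000) / (7) = 0.5714
  x_2 = (-3 - (-3)·0.0000) / (4) = -0.7500

(0.5714, -0.7500)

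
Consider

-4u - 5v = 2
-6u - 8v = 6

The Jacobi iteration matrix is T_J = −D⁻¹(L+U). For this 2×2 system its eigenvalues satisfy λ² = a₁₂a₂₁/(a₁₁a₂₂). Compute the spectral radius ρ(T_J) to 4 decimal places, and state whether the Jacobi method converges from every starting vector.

a₁₂a₂₁/(a₁₁a₂₂) = (-5)·(-6) / ((-4)·(-8)) = 0.937500
ρ = √|0.937500| = √0.937500 = 0.9682
ρ < 1, so Jacobi converges

0.9682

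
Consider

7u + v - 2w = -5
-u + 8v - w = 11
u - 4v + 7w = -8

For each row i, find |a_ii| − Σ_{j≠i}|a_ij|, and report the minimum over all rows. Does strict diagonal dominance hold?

2

row 1: |7| − (1+2) = 4
row 2: |8| − (1+1) = 6
row 3: |7| − (1+4) = 2
minimum over rows = 2 → strictly diagonally dominant (convergence guaranteed)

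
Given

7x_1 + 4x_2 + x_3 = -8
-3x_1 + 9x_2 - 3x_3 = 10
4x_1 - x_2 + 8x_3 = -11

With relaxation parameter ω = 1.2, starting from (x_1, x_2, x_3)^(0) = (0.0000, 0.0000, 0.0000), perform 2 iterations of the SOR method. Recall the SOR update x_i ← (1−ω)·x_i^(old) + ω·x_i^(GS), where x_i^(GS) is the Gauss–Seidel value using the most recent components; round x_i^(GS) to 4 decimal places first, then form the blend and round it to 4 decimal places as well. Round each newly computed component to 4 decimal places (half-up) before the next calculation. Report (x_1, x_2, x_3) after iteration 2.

Iteration 1:
  x_1: GS value = (-8 - (4)·0.0000 - (1)·0.0000) / (7) = -1.1429;  x_1 ← (1−ω)·0.0000 + ω·-1.1429 = -1.3715
  x_2: GS value = (10 - (-3)·-1.3715 - (-3)·0.0000) / (9) = 0.6539;  x_2 ← (1−ω)·0.0000 + ω·0.6539 = 0.7847
  x_3: GS value = (-11 - (4)·-1.3715 - (-1)·0.7847) / (8) = -0.5912;  x_3 ← (1−ω)·0.0000 + ω·-0.5912 = -0.7094
Iteration 2:
  x_1: GS value = (-8 - (4)·0.7847 - (1)·-0.7094) / (7) = -1.4899;  x_1 ← (1−ω)·-1.3715 + ω·-1.4899 = -1.5136
  x_2: GS value = (10 - (-3)·-1.5136 - (-3)·-0.7094) / (9) = 0.3701;  x_2 ← (1−ω)·0.7847 + ω·0.3701 = 0.2872
  x_3: GS value = (-11 - (4)·-1.5136 - (-1)·0.2872) / (8) = -0.5823;  x_3 ← (1−ω)·-0.7094 + ω·-0.5823 = -0.5569

(-1.5136, 0.2872, -0.5569)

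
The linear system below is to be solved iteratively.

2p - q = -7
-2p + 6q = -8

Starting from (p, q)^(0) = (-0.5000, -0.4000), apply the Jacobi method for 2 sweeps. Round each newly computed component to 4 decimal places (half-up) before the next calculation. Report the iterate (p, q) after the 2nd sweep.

Iteration 1:
  p = (-7 - (-1)·-0.4000) / (2) = -3.7000
  q = (-8 - (-2)·-0.5000) / (6) = -1.5000
Iteration 2:
  p = (-7 - (-1)·-1.5000) / (2) = -4.2500
  q = (-8 - (-2)·-3.7000) / (6) = -2.5667

(-4.2500, -2.5667)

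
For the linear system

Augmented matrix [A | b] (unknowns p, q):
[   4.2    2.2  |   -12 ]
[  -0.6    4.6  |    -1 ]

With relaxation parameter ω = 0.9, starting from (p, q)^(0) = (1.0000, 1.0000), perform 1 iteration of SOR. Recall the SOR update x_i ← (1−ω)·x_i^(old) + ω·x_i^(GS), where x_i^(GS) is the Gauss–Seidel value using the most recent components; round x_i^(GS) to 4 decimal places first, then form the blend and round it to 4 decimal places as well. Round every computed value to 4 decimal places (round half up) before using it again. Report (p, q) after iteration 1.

(-2.9429, -0.4411)

Iteration 1:
  p: GS value = (-12 - (2.2)·1.0000) / (4.2) = -3.3810;  p ← (1−ω)·1.0000 + ω·-3.3810 = -2.9429
  q: GS value = (-1 - (-0.6)·-2.9429) / (4.6) = -0.6012;  q ← (1−ω)·1.0000 + ω·-0.6012 = -0.4411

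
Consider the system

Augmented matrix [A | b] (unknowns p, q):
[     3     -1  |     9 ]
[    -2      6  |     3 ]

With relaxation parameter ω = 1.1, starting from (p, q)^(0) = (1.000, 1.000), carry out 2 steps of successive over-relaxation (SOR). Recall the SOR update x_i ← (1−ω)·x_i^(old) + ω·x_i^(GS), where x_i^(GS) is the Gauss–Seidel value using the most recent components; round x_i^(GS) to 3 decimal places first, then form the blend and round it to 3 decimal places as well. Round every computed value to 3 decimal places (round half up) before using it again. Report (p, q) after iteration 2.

Iteration 1:
  p: GS value = (9 - (-1)·1.000) / (3) = 3.333;  p ← (1−ω)·1.000 + ω·3.333 = 3.566
  q: GS value = (3 - (-2)·3.566) / (6) = 1.689;  q ← (1−ω)·1.000 + ω·1.689 = 1.758
Iteration 2:
  p: GS value = (9 - (-1)·1.758) / (3) = 3.586;  p ← (1−ω)·3.566 + ω·3.586 = 3.588
  q: GS value = (3 - (-2)·3.588) / (6) = 1.696;  q ← (1−ω)·1.758 + ω·1.696 = 1.690

(3.588, 1.690)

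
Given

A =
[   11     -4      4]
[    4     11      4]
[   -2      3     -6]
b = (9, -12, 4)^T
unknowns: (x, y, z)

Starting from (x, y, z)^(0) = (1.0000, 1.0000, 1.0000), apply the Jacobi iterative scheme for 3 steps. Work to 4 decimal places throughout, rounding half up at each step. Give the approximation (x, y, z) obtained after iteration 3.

(1.0516, -0.5419, -1.3829)

Iteration 1:
  x = (9 - (-4)·1.0000 - (4)·1.0000) / (11) = 0.8182
  y = (-12 - (4)·1.0000 - (4)·1.0000) / (11) = -1.8182
  z = (4 - (-2)·1.0000 - (3)·1.0000) / (-6) = -0.5000
Iteration 2:
  x = (9 - (-4)·-1.8182 - (4)·-0.5000) / (11) = 0.3388
  y = (-12 - (4)·0.8182 - (4)·-0.5000) / (11) = -1.2066
  z = (4 - (-2)·0.8182 - (3)·-1.8182) / (-6) = -1.8485
Iteration 3:
  x = (9 - (-4)·-1.2066 - (4)·-1.8485) / (11) = 1.0516
  y = (-12 - (4)·0.3388 - (4)·-1.8485) / (11) = -0.5419
  z = (4 - (-2)·0.3388 - (3)·-1.2066) / (-6) = -1.3829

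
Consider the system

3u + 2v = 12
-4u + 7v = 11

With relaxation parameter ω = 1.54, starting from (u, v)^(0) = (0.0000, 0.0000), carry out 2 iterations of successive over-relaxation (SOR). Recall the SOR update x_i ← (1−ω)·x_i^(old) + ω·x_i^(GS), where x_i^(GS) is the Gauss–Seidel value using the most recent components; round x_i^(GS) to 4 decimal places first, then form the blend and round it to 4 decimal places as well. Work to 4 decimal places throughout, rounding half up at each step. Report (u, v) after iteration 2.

(-5.2163, -6.4044)

Iteration 1:
  u: GS value = (12 - (2)·0.0000) / (3) = 4.0000;  u ← (1−ω)·0.0000 + ω·4.0000 = 6.1600
  v: GS value = (11 - (-4)·6.1600) / (7) = 5.0914;  v ← (1−ω)·0.0000 + ω·5.0914 = 7.8408
Iteration 2:
  u: GS value = (12 - (2)·7.8408) / (3) = -1.2272;  u ← (1−ω)·6.1600 + ω·-1.2272 = -5.2163
  v: GS value = (11 - (-4)·-5.2163) / (7) = -1.4093;  v ← (1−ω)·7.8408 + ω·-1.4093 = -6.4044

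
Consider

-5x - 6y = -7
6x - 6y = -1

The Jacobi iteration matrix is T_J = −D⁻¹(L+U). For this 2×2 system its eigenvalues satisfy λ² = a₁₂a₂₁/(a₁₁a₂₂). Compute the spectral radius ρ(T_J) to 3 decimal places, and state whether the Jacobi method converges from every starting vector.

1.095

a₁₂a₂₁/(a₁₁a₂₂) = (-6)·(6) / ((-5)·(-6)) = -1.200000
ρ = √|-1.200000| = √1.200000 = 1.095
ρ > 1, so Jacobi diverges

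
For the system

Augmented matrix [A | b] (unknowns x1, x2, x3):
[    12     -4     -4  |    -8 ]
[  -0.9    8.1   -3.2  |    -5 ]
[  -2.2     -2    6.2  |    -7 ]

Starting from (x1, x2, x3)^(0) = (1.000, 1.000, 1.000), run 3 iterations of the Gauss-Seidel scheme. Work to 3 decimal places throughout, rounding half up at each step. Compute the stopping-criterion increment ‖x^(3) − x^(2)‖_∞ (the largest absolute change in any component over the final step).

Iteration 1:
  x1 = (-8 - (-4)·1.000 - (-4)·1.000) / (12) = 0.000
  x2 = (-5 - (-0.9)·0.000 - (-3.2)·1.000) / (8.1) = -0.222
  x3 = (-7 - (-2.2)·0.000 - (-2)·-0.222) / (6.2) = -1.201
Iteration 2:
  x1 = (-8 - (-4)·-0.222 - (-4)·-1.201) / (12) = -1.141
  x2 = (-5 - (-0.9)·-1.141 - (-3.2)·-1.201) / (8.1) = -1.219
  x3 = (-7 - (-2.2)·-1.141 - (-2)·-1.219) / (6.2) = -1.927
Iteration 3:
  x1 = (-8 - (-4)·-1.219 - (-4)·-1.927) / (12) = -1.715
  x2 = (-5 - (-0.9)·-1.715 - (-3.2)·-1.927) / (8.1) = -1.569
  x3 = (-7 - (-2.2)·-1.715 - (-2)·-1.569) / (6.2) = -2.244
Change: (-0.574, -0.350, -0.317) → max |·| = 0.574

0.574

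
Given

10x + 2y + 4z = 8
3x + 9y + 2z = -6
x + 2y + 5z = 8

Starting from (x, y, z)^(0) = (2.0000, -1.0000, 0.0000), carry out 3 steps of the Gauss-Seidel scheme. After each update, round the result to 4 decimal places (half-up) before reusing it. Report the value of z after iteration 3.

Iteration 1:
  x = (8 - (2)·-1.0000 - (4)·0.0000) / (10) = 1.0000
  y = (-6 - (3)·1.0000 - (2)·0.0000) / (9) = -1.0000
  z = (8 - (1)·1.0000 - (2)·-1.0000) / (5) = 1.8000
Iteration 2:
  x = (8 - (2)·-1.0000 - (4)·1.8000) / (10) = 0.2800
  y = (-6 - (3)·0.2800 - (2)·1.8000) / (9) = -1.1600
  z = (8 - (1)·0.2800 - (2)·-1.1600) / (5) = 2.0080
Iteration 3:
  x = (8 - (2)·-1.1600 - (4)·2.0080) / (10) = 0.2288
  y = (-6 - (3)·0.2288 - (2)·2.0080) / (9) = -1.1892
  z = (8 - (1)·0.2288 - (2)·-1.1892) / (5) = 2.0299

2.0299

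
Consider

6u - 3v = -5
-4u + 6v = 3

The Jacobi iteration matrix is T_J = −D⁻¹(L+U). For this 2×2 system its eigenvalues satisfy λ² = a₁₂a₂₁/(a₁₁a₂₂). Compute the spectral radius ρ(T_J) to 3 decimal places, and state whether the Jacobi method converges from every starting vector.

a₁₂a₂₁/(a₁₁a₂₂) = (-3)·(-4) / ((6)·(6)) = 0.333333
ρ = √|0.333333| = √0.333333 = 0.577
ρ < 1, so Jacobi converges

0.577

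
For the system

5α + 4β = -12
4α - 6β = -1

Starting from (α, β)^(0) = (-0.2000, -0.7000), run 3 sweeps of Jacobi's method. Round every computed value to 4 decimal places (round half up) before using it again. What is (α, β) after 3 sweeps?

(-1.5520, -1.4511)

Iteration 1:
  α = (-12 - (4)·-0.7000) / (5) = -1.8400
  β = (-1 - (4)·-0.2000) / (-6) = 0.0333
Iteration 2:
  α = (-12 - (4)·0.0333) / (5) = -2.4266
  β = (-1 - (4)·-1.8400) / (-6) = -1.0600
Iteration 3:
  α = (-12 - (4)·-1.0600) / (5) = -1.5520
  β = (-1 - (4)·-2.4266) / (-6) = -1.4511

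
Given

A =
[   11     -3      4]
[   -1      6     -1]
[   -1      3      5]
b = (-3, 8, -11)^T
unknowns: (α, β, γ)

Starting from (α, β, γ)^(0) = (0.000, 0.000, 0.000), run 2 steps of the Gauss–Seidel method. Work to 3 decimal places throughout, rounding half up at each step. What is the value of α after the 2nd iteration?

1.179

Iteration 1:
  α = (-3 - (-3)·0.000 - (4)·0.000) / (11) = -0.273
  β = (8 - (-1)·-0.273 - (-1)·0.000) / (6) = 1.288
  γ = (-11 - (-1)·-0.273 - (3)·1.288) / (5) = -3.027
Iteration 2:
  α = (-3 - (-3)·1.288 - (4)·-3.027) / (11) = 1.179
  β = (8 - (-1)·1.179 - (-1)·-3.027) / (6) = 1.025
  γ = (-11 - (-1)·1.179 - (3)·1.025) / (5) = -2.579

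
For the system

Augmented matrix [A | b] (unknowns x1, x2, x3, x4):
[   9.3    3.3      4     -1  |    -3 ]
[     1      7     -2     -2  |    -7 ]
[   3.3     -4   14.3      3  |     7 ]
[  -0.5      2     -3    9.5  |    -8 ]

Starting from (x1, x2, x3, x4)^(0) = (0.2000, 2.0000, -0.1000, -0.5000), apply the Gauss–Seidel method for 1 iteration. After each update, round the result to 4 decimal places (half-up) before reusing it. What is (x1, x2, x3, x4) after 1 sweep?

(-1.0430, -1.0224, 0.5491, -0.5084)

Iteration 1:
  x1 = (-3 - (3.3)·2.0000 - (4)·-0.1000 - (-1)·-0.5000) / (9.3) = -1.0430
  x2 = (-7 - (1)·-1.0430 - (-2)·-0.1000 - (-2)·-0.5000) / (7) = -1.0224
  x3 = (7 - (3.3)·-1.0430 - (-4)·-1.0224 - (3)·-0.5000) / (14.3) = 0.5491
  x4 = (-8 - (-0.5)·-1.0430 - (2)·-1.0224 - (-3)·0.5491) / (9.5) = -0.5084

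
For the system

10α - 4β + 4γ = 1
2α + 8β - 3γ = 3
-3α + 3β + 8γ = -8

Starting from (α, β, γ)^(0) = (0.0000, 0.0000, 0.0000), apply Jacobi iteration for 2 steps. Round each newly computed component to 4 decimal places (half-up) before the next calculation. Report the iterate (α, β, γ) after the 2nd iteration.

(0.6500, -0.0250, -1.1031)

Iteration 1:
  α = (1 - (-4)·0.0000 - (4)·0.0000) / (10) = 0.1000
  β = (3 - (2)·0.0000 - (-3)·0.0000) / (8) = 0.3750
  γ = (-8 - (-3)·0.0000 - (3)·0.0000) / (8) = -1.0000
Iteration 2:
  α = (1 - (-4)·0.3750 - (4)·-1.0000) / (10) = 0.6500
  β = (3 - (2)·0.1000 - (-3)·-1.0000) / (8) = -0.0250
  γ = (-8 - (-3)·0.1000 - (3)·0.3750) / (8) = -1.1031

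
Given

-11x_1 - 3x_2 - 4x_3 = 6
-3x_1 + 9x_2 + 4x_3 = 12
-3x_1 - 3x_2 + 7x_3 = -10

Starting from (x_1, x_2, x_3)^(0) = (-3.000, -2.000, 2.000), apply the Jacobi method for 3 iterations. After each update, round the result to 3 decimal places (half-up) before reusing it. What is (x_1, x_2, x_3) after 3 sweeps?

Iteration 1:
  x_1 = (6 - (-3)·-2.000 - (-4)·2.000) / (-11) = -0.727
  x_2 = (12 - (-3)·-3.000 - (4)·2.000) / (9) = -0.556
  x_3 = (-10 - (-3)·-3.000 - (-3)·-2.000) / (7) = -3.571
Iteration 2:
  x_1 = (6 - (-3)·-0.556 - (-4)·-3.571) / (-11) = 0.905
  x_2 = (12 - (-3)·-0.727 - (4)·-3.571) / (9) = 2.678
  x_3 = (-10 - (-3)·-0.727 - (-3)·-0.556) / (7) = -1.978
Iteration 3:
  x_1 = (6 - (-3)·2.678 - (-4)·-1.978) / (-11) = -0.557
  x_2 = (12 - (-3)·0.905 - (4)·-1.978) / (9) = 2.514
  x_3 = (-10 - (-3)·0.905 - (-3)·2.678) / (7) = 0.107

(-0.557, 2.514, 0.107)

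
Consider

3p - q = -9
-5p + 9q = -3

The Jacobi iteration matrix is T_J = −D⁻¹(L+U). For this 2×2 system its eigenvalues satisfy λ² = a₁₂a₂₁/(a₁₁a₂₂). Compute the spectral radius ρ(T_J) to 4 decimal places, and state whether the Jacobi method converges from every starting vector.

a₁₂a₂₁/(a₁₁a₂₂) = (-1)·(-5) / ((3)·(9)) = 0.185185
ρ = √|0.185185| = √0.185185 = 0.4303
ρ < 1, so Jacobi converges

0.4303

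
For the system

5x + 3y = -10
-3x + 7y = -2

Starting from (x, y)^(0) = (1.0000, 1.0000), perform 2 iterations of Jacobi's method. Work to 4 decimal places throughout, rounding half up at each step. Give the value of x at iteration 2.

-2.0857

Iteration 1:
  x = (-10 - (3)·1.0000) / (5) = -2.6000
  y = (-2 - (-3)·1.0000) / (7) = 0.1429
Iteration 2:
  x = (-10 - (3)·0.1429) / (5) = -2.0857
  y = (-2 - (-3)·-2.6000) / (7) = -1.4000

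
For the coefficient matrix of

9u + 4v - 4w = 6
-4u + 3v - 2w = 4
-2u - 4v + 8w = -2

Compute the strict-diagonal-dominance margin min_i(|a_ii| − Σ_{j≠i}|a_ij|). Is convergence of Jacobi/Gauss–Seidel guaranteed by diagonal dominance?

row 1: |9| − (4+4) = 1
row 2: |3| − (4+2) = -3
row 3: |8| − (2+4) = 2
minimum over rows = -3 → not strictly diagonally dominant

-3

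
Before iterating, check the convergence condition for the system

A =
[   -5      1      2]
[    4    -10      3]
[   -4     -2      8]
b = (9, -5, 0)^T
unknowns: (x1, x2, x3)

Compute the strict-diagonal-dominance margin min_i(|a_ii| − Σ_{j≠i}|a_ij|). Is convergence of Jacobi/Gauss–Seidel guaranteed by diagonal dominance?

row 1: |-5| − (1+2) = 2
row 2: |-10| − (4+3) = 3
row 3: |8| − (4+2) = 2
minimum over rows = 2 → strictly diagonally dominant (convergence guaranteed)

2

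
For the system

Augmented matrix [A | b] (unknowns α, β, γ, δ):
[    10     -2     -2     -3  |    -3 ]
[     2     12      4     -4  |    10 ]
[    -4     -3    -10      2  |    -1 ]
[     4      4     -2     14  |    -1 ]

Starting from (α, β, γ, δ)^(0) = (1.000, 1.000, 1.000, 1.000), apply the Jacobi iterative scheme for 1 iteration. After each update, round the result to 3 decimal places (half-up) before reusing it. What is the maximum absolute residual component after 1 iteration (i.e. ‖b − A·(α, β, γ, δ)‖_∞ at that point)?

Iteration 1:
  α = (-3 - (-2)·1.000 - (-2)·1.000 - (-3)·1.000) / (10) = 0.400
  β = (10 - (2)·1.000 - (4)·1.000 - (-4)·1.000) / (12) = 0.667
  γ = (-1 - (-4)·1.000 - (-3)·1.000 - (2)·1.000) / (-10) = -0.400
  δ = (-1 - (4)·1.000 - (4)·1.000 - (-2)·1.000) / (14) = -0.500
Residual b − A·x = (-7.966, 0.796, -0.399, 0.932); ∞-norm = 7.966

7.966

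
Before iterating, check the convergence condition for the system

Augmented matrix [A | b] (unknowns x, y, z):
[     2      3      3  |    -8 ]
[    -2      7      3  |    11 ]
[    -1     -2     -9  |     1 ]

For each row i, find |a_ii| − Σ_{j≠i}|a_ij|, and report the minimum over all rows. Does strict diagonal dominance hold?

-4

row 1: |2| − (3+3) = -4
row 2: |7| − (2+3) = 2
row 3: |-9| − (1+2) = 6
minimum over rows = -4 → not strictly diagonally dominant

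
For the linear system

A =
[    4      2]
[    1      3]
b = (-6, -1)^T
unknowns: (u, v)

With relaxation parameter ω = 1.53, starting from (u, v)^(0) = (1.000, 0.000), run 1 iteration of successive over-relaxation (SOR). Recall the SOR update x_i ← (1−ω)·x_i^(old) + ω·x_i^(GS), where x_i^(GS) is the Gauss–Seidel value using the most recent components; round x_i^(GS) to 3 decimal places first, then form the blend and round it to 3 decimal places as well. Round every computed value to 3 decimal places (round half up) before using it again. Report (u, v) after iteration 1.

Iteration 1:
  u: GS value = (-6 - (2)·0.000) / (4) = -1.500;  u ← (1−ω)·1.000 + ω·-1.500 = -2.825
  v: GS value = (-1 - (1)·-2.825) / (3) = 0.608;  v ← (1−ω)·0.000 + ω·0.608 = 0.930

(-2.825, 0.930)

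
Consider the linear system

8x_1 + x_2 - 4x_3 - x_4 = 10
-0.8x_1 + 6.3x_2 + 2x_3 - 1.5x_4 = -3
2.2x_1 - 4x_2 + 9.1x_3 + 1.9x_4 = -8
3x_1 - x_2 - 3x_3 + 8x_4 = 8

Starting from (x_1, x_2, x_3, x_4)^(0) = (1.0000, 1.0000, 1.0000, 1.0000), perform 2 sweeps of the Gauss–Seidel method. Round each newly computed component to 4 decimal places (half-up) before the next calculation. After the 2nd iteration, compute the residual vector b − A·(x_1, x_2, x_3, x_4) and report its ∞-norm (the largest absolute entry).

3.4848

Iteration 1:
  x_1 = (10 - (1)·1.0000 - (-4)·1.0000 - (-1)·1.0000) / (8) = 1.7500
  x_2 = (-3 - (-0.8)·1.7500 - (2)·1.0000 - (-1.5)·1.0000) / (6.3) = -0.3333
  x_3 = (-8 - (2.2)·1.7500 - (-4)·-0.3333 - (1.9)·1.0000) / (9.1) = -1.6575
  x_4 = (8 - (3)·1.7500 - (-1)·-0.3333 - (-3)·-1.6575) / (8) = -0.3195
Iteration 2:
  x_1 = (10 - (1)·-0.3333 - (-4)·-1.6575 - (-1)·-0.3195) / (8) = 0.4230
  x_2 = (-3 - (-0.8)·0.4230 - (2)·-1.6575 - (-1.5)·-0.3195) / (6.3) = 0.0276
  x_3 = (-8 - (2.2)·0.4230 - (-4)·0.0276 - (1.9)·-0.3195) / (9.1) = -0.9025
  x_4 = (8 - (3)·0.4230 - (-1)·0.0276 - (-3)·-0.9025) / (8) = 0.5064
Residual b − A·x = (3.4848, -0.2709, -1.5696, -0.0001); ∞-norm = 3.4848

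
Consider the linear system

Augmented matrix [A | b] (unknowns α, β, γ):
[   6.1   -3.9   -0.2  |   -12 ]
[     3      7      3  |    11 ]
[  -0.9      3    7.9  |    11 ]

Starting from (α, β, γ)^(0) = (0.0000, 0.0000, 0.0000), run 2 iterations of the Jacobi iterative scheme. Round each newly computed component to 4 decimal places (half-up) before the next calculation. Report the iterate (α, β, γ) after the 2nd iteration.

(-0.9169, 1.8178, 0.5716)

Iteration 1:
  α = (-12 - (-3.9)·0.0000 - (-0.2)·0.0000) / (6.1) = -1.9672
  β = (11 - (3)·0.0000 - (3)·0.0000) / (7) = 1.5714
  γ = (11 - (-0.9)·0.0000 - (3)·0.0000) / (7.9) = 1.3924
Iteration 2:
  α = (-12 - (-3.9)·1.5714 - (-0.2)·1.3924) / (6.1) = -0.9169
  β = (11 - (3)·-1.9672 - (3)·1.3924) / (7) = 1.8178
  γ = (11 - (-0.9)·-1.9672 - (3)·1.5714) / (7.9) = 0.5716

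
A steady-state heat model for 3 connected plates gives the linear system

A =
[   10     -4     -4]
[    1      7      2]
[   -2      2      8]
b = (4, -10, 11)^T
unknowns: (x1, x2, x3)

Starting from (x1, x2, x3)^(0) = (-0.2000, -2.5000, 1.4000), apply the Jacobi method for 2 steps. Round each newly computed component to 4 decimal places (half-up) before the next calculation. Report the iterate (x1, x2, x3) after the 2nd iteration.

(0.4600, -1.9800, 1.8150)

Iteration 1:
  x1 = (4 - (-4)·-2.5000 - (-4)·1.4000) / (10) = -0.0400
  x2 = (-10 - (1)·-0.2000 - (2)·1.4000) / (7) = -1.8000
  x3 = (11 - (-2)·-0.2000 - (2)·-2.5000) / (8) = 1.9500
Iteration 2:
  x1 = (4 - (-4)·-1.8000 - (-4)·1.9500) / (10) = 0.4600
  x2 = (-10 - (1)·-0.0400 - (2)·1.9500) / (7) = -1.9800
  x3 = (11 - (-2)·-0.0400 - (2)·-1.8000) / (8) = 1.8150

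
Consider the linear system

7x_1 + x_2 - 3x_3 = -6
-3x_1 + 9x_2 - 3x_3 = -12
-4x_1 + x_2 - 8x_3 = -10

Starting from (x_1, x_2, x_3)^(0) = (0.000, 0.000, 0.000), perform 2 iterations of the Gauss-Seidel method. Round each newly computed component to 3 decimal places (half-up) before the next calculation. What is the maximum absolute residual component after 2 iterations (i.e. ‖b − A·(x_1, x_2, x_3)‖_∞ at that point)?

1.784

Iteration 1:
  x_1 = (-6 - (1)·0.000 - (-3)·0.000) / (7) = -0.857
  x_2 = (-12 - (-3)·-0.857 - (-3)·0.000) / (9) = -1.619
  x_3 = (-10 - (-4)·-0.857 - (1)·-1.619) / (-8) = 1.476
Iteration 2:
  x_1 = (-6 - (1)·-1.619 - (-3)·1.476) / (7) = 0.007
  x_2 = (-12 - (-3)·0.007 - (-3)·1.476) / (9) = -0.839
  x_3 = (-10 - (-4)·0.007 - (1)·-0.839) / (-8) = 1.142
Residual b − A·x = (-1.784, -1.002, 0.003); ∞-norm = 1.784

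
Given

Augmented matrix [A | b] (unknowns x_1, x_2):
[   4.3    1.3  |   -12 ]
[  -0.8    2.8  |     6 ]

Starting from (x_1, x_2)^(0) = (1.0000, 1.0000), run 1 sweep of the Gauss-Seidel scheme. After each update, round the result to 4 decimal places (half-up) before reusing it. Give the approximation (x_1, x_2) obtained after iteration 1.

Iteration 1:
  x_1 = (-12 - (1.3)·1.0000) / (4.3) = -3.0930
  x_2 = (6 - (-0.8)·-3.0930) / (2.8) = 1.2591

(-3.0930, 1.2591)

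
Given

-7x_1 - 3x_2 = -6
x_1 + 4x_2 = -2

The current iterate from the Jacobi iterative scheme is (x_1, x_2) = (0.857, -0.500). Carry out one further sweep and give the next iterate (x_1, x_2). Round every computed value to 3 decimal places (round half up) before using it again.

(1.071, -0.714)

One sweep:
  x_1 = (-6 - (-3)·-0.500) / (-7) = 1.071
  x_2 = (-2 - (1)·0.857) / (4) = -0.714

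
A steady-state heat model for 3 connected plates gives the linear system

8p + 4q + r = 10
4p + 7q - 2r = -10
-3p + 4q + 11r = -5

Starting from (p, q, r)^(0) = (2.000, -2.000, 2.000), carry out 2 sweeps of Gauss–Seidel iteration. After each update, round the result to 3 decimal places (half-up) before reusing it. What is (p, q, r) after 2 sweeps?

(2.148, -2.422, 1.012)

Iteration 1:
  p = (10 - (4)·-2.000 - (1)·2.000) / (8) = 2.000
  q = (-10 - (4)·2.000 - (-2)·2.000) / (7) = -2.000
  r = (-5 - (-3)·2.000 - (4)·-2.000) / (11) = 0.818
Iteration 2:
  p = (10 - (4)·-2.000 - (1)·0.818) / (8) = 2.148
  q = (-10 - (4)·2.148 - (-2)·0.818) / (7) = -2.422
  r = (-5 - (-3)·2.148 - (4)·-2.422) / (11) = 1.012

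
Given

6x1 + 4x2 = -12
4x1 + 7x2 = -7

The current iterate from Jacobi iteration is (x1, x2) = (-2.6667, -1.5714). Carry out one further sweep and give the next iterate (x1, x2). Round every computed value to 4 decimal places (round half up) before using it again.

One sweep:
  x1 = (-12 - (4)·-1.5714) / (6) = -0.9524
  x2 = (-7 - (4)·-2.6667) / (7) = 0.5238

(-0.9524, 0.5238)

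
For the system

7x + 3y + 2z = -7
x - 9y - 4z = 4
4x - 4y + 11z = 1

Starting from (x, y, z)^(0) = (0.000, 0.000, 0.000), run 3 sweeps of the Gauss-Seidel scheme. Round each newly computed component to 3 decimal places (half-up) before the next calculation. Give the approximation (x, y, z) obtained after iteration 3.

Iteration 1:
  x = (-7 - (3)·0.000 - (2)·0.000) / (7) = -1.000
  y = (4 - (1)·-1.000 - (-4)·0.000) / (-9) = -0.556
  z = (1 - (4)·-1.000 - (-4)·-0.556) / (11) = 0.252
Iteration 2:
  x = (-7 - (3)·-0.556 - (2)·0.252) / (7) = -0.834
  y = (4 - (1)·-0.834 - (-4)·0.252) / (-9) = -0.649
  z = (1 - (4)·-0.834 - (-4)·-0.649) / (11) = 0.158
Iteration 3:
  x = (-7 - (3)·-0.649 - (2)·0.158) / (7) = -0.767
  y = (4 - (1)·-0.767 - (-4)·0.158) / (-9) = -0.600
  z = (1 - (4)·-0.767 - (-4)·-0.600) / (11) = 0.152

(-0.767, -0.600, 0.152)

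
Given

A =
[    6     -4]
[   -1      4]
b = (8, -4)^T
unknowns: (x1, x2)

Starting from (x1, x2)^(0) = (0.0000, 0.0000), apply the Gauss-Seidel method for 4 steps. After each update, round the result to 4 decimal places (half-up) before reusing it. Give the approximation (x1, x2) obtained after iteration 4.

Iteration 1:
  x1 = (8 - (-4)·0.0000) / (6) = 1.3333
  x2 = (-4 - (-1)·1.3333) / (4) = -0.6667
Iteration 2:
  x1 = (8 - (-4)·-0.6667) / (6) = 0.8889
  x2 = (-4 - (-1)·0.8889) / (4) = -0.7778
Iteration 3:
  x1 = (8 - (-4)·-0.7778) / (6) = 0.8148
  x2 = (-4 - (-1)·0.8148) / (4) = -0.7963
Iteration 4:
  x1 = (8 - (-4)·-0.7963) / (6) = 0.8025
  x2 = (-4 - (-1)·0.8025) / (4) = -0.7994

(0.8025, -0.7994)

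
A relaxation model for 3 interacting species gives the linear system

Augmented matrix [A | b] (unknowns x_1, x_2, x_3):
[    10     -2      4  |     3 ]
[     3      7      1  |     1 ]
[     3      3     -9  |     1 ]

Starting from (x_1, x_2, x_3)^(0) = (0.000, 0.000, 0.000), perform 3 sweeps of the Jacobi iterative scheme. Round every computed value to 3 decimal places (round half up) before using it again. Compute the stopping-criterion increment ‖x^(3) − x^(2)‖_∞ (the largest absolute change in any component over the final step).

Iteration 1:
  x_1 = (3 - (-2)·0.000 - (4)·0.000) / (10) = 0.300
  x_2 = (1 - (3)·0.000 - (1)·0.000) / (7) = 0.143
  x_3 = (1 - (3)·0.000 - (3)·0.000) / (-9) = -0.111
Iteration 2:
  x_1 = (3 - (-2)·0.143 - (4)·-0.111) / (10) = 0.373
  x_2 = (1 - (3)·0.300 - (1)·-0.111) / (7) = 0.030
  x_3 = (1 - (3)·0.300 - (3)·0.143) / (-9) = 0.037
Iteration 3:
  x_1 = (3 - (-2)·0.030 - (4)·0.037) / (10) = 0.291
  x_2 = (1 - (3)·0.373 - (1)·0.037) / (7) = -0.022
  x_3 = (1 - (3)·0.373 - (3)·0.030) / (-9) = 0.023
Change: (-0.082, -0.052, -0.014) → max |·| = 0.082

0.082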